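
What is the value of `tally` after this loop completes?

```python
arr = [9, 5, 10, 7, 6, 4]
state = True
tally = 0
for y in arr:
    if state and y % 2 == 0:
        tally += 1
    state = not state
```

Count even values at even positions
`tally` takes the values: 0 → 1 → 2

Answer: 2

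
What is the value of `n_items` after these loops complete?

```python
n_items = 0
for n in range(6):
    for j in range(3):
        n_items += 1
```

6 * 3 = 18
`n_items` takes the values: 0 → 1 → 2 → 3 → 4 → 5 → 6 → 7 → 8 → 9 → 10 → 11 → 12 → 13 → 14 → 15 → 16 → 17 → 18

Answer: 18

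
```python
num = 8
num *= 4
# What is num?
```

Trace:
`num = 8` → num = 8
`num *= 4` → num = 32
So num = 32

Answer: 32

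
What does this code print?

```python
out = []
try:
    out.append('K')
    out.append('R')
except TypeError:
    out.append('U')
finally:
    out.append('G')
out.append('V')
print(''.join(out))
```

Execution trace: 'K' (try body) → 'R' (try body, no exception) → 'G' (finally) → 'V' (after the try/except). Output: KRGV

Answer: KRGV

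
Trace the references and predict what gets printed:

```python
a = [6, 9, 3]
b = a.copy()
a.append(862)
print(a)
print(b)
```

Key concept: list.copy() creates independent copy.
Step by step:
`a = [6, 9, 3]` → a = [6, 9, 3]
`b = a.copy()` → b = [6, 9, 3]
`a.append(862)` → a = [6, 9, 3, 862]
`print(a)` → prints [6, 9, 3, 862]
`print(b)` → prints [6, 9, 3]

Answer:
[6, 9, 3, 862]
[6, 9, 3]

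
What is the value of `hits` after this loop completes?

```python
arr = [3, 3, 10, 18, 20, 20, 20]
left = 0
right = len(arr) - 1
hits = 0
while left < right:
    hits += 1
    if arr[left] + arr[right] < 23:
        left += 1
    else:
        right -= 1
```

Steps to find pair summing to 23
`hits` takes the values: 0 → 1 → 2 → 3 → 4 → 5 → 6

Answer: 6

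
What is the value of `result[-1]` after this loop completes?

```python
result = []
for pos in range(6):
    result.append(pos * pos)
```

Last element of squares 0 to 5
`result` takes the values: [] → [0] → [0, 1] → [0, 1, 4] → [0, 1, 4, 9] → [0, 1, 4, 9, 16] → [0, 1, 4, 9, 16, 25]
So `result[-1]` = 25

Answer: 25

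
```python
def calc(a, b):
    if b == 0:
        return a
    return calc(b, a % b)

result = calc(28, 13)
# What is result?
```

calc(28, 13) -> calc(13, 2) -> calc(2, 1) -> calc(1, 0) -> 1

Answer: 1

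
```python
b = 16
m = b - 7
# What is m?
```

Trace:
`b = 16` → b = 16
`m = b - 7` → m = 9
So m = 9

Answer: 9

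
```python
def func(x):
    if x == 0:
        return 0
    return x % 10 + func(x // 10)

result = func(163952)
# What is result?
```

Sum of digits of 163952: 2 + 5 + 9 + 3 + 6 + 1 = 26

Answer: 26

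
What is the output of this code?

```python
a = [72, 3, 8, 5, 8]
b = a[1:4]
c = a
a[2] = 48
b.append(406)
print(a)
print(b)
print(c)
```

Key concept: slice vs alias.
Step by step:
`a = [72, 3, 8, 5, 8]` → a = [72, 3, 8, 5, 8]
`b = a[1:4]` → b = [3, 8, 5]
`c = a` → c = [72, 3, 8, 5, 8] (same object as a)
`a[2] = 48` → a = [72, 3, 48, 5, 8] (same object as c); c = [72, 3, 48, 5, 8] (same object as a)
`b.append(406)` → b = [3, 8, 5, 406]
`print(a)` → prints [72, 3, 48, 5, 8]
`print(b)` → prints [3, 8, 5, 406]
`print(c)` → prints [72, 3, 48, 5, 8]

Answer:
[72, 3, 48, 5, 8]
[3, 8, 5, 406]
[72, 3, 48, 5, 8]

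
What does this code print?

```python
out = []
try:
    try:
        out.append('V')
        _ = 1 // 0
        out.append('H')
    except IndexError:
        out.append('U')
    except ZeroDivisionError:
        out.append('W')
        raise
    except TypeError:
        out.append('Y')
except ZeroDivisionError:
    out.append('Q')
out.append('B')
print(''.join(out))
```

Execution trace: 'V' (try body) → 'W' (except ZeroDivisionError) → 'Q' (outer except ZeroDivisionError) → 'B' (after the try/except). Output: VWQB

Answer: VWQB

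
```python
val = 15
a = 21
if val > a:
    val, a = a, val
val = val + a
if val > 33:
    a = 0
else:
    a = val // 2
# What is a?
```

Trace:
`val = 15` → val = 15
`a = 21` → a = 21
`if val > a: ...` → val > a is False → no variable changes
`val = val + a` → val = 36
`if val > 33: ...` → val > 33 is True → a = 0
So a = 0

Answer: 0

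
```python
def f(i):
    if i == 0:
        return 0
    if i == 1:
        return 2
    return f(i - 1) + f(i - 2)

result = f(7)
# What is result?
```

Build up from base cases: f(0)=0, f(1)=2, f(2)=2, f(3)=4, f(4)=6, f(5)=10, f(6)=16, ..., f(7)=26

Answer: 26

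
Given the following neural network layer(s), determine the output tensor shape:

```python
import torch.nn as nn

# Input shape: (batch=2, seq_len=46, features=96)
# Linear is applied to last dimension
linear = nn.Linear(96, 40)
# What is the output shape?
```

Input: (2, 46, 96) -> Output: (2, 46, 40)

Answer: (2, 46, 40)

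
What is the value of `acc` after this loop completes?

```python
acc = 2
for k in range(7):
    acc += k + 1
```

Start at 2, add 1 to 7 = 30
`acc` takes the values: 2 → 3 → 5 → 8 → 12 → 17 → 23 → 30

Answer: 30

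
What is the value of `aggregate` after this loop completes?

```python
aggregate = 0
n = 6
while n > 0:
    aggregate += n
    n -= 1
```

Sum 6 down to 1
`aggregate` takes the values: 0 → 6 → 11 → 15 → 18 → 20 → 21

Answer: 21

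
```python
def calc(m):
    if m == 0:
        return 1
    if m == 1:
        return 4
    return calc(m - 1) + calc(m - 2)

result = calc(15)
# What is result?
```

Build up from base cases: calc(0)=1, calc(1)=4, calc(2)=5, calc(3)=9, calc(4)=14, calc(5)=23, calc(6)=37, ..., calc(15)=2817

Answer: 2817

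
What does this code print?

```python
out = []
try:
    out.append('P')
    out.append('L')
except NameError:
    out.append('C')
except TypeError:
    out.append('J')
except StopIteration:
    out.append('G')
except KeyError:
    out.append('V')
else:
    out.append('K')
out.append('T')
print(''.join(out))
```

Execution trace: 'P' (try body) → 'L' (try body, no exception) → 'K' (else) → 'T' (after the try/except). Output: PLKT

Answer: PLKT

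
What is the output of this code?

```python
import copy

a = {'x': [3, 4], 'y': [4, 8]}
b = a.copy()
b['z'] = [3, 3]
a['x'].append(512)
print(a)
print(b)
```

Key concept: shallow copy of dict with mutable values.
Step by step:
`a = {'x': [3, 4], 'y': [4, 8]}` → a = {'x': [3, 4], 'y': [4, 8]}
`b = a.copy()` → b = {'x': [3, 4], 'y': [4, 8]}
`b['z'] = [3, 3]` → b = {'x': [3, 4], 'y': [4, 8], 'z': [3, 3]}
`a['x'].append(512)` → a = {'x': [3, 4, 512], 'y': [4, 8]}; b = {'x': [3, 4, 512], 'y': [4, 8], 'z': [3, 3]}
`print(a)` → prints {'x': [3, 4, 512], 'y': [4, 8]}
`print(b)` → prints {'x': [3, 4, 512], 'y': [4, 8], 'z': [3, 3]}

Answer:
{'x': [3, 4, 512], 'y': [4, 8]}
{'x': [3, 4, 512], 'y': [4, 8], 'z': [3, 3]}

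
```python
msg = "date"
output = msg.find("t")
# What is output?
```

Trace:
`msg = "date"` → msg = 'date'
`output = msg.find("t")` → output = 2
So output = 2

Answer: 2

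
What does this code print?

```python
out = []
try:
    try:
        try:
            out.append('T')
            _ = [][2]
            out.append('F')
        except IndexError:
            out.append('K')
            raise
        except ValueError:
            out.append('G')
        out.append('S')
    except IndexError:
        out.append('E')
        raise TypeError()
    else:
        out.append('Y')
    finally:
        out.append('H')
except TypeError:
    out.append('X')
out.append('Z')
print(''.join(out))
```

Execution trace: 'T' (inner try body) → 'K' (inner except IndexError) → 'E' (except IndexError) → 'H' (finally) → 'X' (outer except TypeError) → 'Z' (after the try/except). Output: TKEHXZ

Answer: TKEHXZ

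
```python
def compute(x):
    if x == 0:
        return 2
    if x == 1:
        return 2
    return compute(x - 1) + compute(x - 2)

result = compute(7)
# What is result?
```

Build up from base cases: compute(0)=2, compute(1)=2, compute(2)=4, compute(3)=6, compute(4)=10, compute(5)=16, compute(6)=26, ..., compute(7)=42

Answer: 42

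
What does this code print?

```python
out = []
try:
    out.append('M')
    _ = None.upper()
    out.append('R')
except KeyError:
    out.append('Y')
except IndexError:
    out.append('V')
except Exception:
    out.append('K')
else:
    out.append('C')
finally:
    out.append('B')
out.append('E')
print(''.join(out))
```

Execution trace: 'M' (try body) → 'K' (except Exception) → 'B' (finally) → 'E' (after the try/except). Output: MKBE

Answer: MKBE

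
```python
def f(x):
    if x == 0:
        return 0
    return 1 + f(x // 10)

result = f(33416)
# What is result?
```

Count of digits of 33416: 5

Answer: 5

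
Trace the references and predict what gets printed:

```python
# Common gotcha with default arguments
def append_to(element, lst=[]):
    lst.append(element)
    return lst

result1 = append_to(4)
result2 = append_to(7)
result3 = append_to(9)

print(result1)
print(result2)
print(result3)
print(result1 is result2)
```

Key concept: mutable default argument gotcha.
Step by step:
`result1 = append_to(4)` → result1 = [4]
`result2 = append_to(7)` → result1 = [4, 7] (same object as result2); result2 = [4, 7] (same object as result1)
`result3 = append_to(9)` → result1 = [4, 7, 9] (same object as result2, result3); result2 = [4, 7, 9] (same object as result1, result3); result3 = [4, 7, 9] (same object as result1, result2)
`print(result1)` → prints [4, 7, 9]
`print(result2)` → prints [4, 7, 9]
`print(result3)` → prints [4, 7, 9]
`print(result1 is result2)` → prints True

Answer:
[4, 7, 9]
[4, 7, 9]
[4, 7, 9]
True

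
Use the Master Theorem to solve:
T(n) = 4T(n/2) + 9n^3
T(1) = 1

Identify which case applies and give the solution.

a=4, b=2, f(n)=9n^3. log_2(4) = 2. Since c=3 > 2 and the regularity condition holds (4(n/2)^3 = (4/2^3)n^3 with 4/2^3 < 1), Case 3 applies: T(n) = Θ(f(n)) = O(n^3).

Answer: O(n^3) - Case 3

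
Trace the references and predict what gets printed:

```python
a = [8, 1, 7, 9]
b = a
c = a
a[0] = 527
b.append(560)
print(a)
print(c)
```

Key concept: multiple aliases.
Step by step:
`a = [8, 1, 7, 9]` → a = [8, 1, 7, 9]
`b = a` → b = [8, 1, 7, 9] (same object as a)
`c = a` → c = [8, 1, 7, 9] (same object as a, b)
`a[0] = 527` → a = [527, 1, 7, 9] (same object as b, c); b = [527, 1, 7, 9] (same object as a, c); c = [527, 1, 7, 9] (same object as a, b)
`b.append(560)` → a = [527, 1, 7, 9, 560] (same object as b, c); b = [527, 1, 7, 9, 560] (same object as a, c); c = [527, 1, 7, 9, 560] (same object as a, b)
`print(a)` → prints [527, 1, 7, 9, 560]
`print(c)` → prints [527, 1, 7, 9, 560]

Answer:
[527, 1, 7, 9, 560]
[527, 1, 7, 9, 560]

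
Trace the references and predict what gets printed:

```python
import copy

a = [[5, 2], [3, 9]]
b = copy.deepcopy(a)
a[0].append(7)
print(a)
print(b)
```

Key concept: deep copy is fully independent.
Step by step:
`a = [[5, 2], [3, 9]]` → a = [[5, 2], [3, 9]]
`b = copy.deepcopy(a)` → b = [[5, 2], [3, 9]]
`a[0].append(7)` → a = [[5, 2, 7], [3, 9]]
`print(a)` → prints [[5, 2, 7], [3, 9]]
`print(b)` → prints [[5, 2], [3, 9]]

Answer:
[[5, 2, 7], [3, 9]]
[[5, 2], [3, 9]]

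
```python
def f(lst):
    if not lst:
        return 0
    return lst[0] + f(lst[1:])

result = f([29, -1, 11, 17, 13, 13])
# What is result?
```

29 + (-1) + 11 + 17 + 13 + 13 + 0 = 82

Answer: 82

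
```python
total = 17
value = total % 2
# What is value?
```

Trace:
`total = 17` → total = 17
`value = total % 2` → value = 1
So value = 1

Answer: 1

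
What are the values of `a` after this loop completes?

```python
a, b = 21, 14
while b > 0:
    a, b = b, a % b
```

GCD of 21 and 14
`a` takes the values: 21 → 14 → 7

Answer: 7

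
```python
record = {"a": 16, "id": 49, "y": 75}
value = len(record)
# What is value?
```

Trace:
`record = {"a": 16, "id": 49, "y": 75}` → record = {'a': 16, 'id': 49, 'y': 75}
`value = len(record)` → value = 3
So value = 3

Answer: 3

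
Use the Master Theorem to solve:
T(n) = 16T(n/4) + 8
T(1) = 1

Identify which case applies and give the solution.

a=16, b=4, f(n)=8. log_4(16) = 2. Since c=0 < 2, Case 1 applies: T(n) = Θ(n^log_b(a)) = O(n^2).

Answer: O(n^2) - Case 1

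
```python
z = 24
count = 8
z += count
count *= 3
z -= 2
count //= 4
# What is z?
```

Trace:
`z = 24` → z = 24
`count = 8` → count = 8
`z += count` → z = 32
`count *= 3` → count = 24
`z -= 2` → z = 30
`count //= 4` → count = 6
So z = 30

Answer: 30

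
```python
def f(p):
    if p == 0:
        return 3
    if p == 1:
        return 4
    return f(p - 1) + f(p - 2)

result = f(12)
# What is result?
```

Build up from base cases: f(0)=3, f(1)=4, f(2)=7, f(3)=11, f(4)=18, f(5)=29, f(6)=47, ..., f(12)=843

Answer: 843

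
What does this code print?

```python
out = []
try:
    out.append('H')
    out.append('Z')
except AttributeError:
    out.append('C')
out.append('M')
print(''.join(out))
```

Execution trace: 'H' (try body) → 'Z' (try body, no exception) → 'M' (after the try/except). Output: HZM

Answer: HZM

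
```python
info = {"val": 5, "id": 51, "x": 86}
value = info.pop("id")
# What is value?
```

Trace:
`info = {"val": 5, "id": 51, "x": 86}` → info = {'val': 5, 'id': 51, 'x': 86}
`value = info.pop("id")` → info = {'val': 5, 'x': 86}; value = 51
So value = 51

Answer: 51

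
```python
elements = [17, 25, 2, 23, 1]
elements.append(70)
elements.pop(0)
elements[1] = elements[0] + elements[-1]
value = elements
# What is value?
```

Trace:
`elements = [17, 25, 2, 23, 1]` → elements = [17, 25, 2, 23, 1]
`elements.append(70)` → elements = [17, 25, 2, 23, 1, 70]
`elements.pop(0)` → elements = [25, 2, 23, 1, 70]
`elements[1] = elements[0] + elements[-1]` → elements = [25, 95, 23, 1, 70]
`value = elements` → value = [25, 95, 23, 1, 70]
So value = [25, 95, 23, 1, 70]

Answer: [25, 95, 23, 1, 70]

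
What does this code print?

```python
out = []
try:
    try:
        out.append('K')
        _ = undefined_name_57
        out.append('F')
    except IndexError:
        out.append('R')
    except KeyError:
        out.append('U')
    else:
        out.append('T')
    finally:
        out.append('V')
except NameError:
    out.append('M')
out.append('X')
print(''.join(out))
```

Execution trace: 'K' (inner try body) → 'V' (inner finally) → 'M' (outer except NameError) → 'X' (after the try/except). Output: KVMX

Answer: KVMX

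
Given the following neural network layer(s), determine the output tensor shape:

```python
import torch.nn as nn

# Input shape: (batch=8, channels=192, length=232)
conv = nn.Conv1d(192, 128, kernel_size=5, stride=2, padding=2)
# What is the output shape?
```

Input: (8, 192, 232) -> Output: (8, 128, 116)

Answer: (8, 128, 116)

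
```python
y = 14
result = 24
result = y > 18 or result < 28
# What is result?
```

Trace:
`y = 14` → y = 14
`result = 24` → result = 24
`result = y > 18 or result < 28` → result = True
So result = True

Answer: True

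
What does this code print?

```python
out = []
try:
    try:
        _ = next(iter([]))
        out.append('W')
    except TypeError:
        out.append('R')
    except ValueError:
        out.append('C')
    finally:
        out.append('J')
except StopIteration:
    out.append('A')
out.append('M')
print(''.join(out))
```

Execution trace: 'J' (finally) → 'A' (outer except StopIteration) → 'M' (after the try/except). Output: JAM

Answer: JAM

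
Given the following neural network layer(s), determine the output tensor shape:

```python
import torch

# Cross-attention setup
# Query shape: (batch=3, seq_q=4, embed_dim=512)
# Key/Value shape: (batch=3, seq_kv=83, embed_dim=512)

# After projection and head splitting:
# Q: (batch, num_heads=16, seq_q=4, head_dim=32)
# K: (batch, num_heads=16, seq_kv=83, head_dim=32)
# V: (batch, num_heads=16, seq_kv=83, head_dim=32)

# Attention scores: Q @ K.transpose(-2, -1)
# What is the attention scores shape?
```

Input: (3, 4, 512) -> Output: (3, 16, 4, 83)

Answer: (3, 16, 4, 83)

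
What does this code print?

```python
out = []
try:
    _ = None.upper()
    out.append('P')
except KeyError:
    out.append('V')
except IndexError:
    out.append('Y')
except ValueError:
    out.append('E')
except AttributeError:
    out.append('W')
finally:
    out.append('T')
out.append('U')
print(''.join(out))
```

Execution trace: 'W' (except AttributeError) → 'T' (finally) → 'U' (after the try/except). Output: WTU

Answer: WTU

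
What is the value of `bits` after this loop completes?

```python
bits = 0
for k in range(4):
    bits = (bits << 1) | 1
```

Build 4 consecutive 1-bits: 0b1111
`bits` takes the values: 0 → 1 → 3 → 7 → 15

Answer: 15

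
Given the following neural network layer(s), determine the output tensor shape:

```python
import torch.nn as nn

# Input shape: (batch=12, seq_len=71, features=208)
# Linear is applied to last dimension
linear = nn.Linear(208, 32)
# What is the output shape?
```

Input: (12, 71, 208) -> Output: (12, 71, 32)

Answer: (12, 71, 32)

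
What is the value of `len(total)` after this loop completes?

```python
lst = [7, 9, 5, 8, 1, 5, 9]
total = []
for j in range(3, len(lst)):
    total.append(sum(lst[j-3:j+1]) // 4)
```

Number of 4-element averages
`total` takes the values: [] → [7] → [7, 5] → [7, 5, 4] → [7, 5, 4, 5]
So `len(total)` = 4

Answer: 4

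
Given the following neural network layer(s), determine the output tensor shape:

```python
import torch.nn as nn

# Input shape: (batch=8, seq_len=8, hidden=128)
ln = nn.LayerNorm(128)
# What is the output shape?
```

Input: (8, 8, 128) -> Output: (8, 8, 128)

Answer: (8, 8, 128)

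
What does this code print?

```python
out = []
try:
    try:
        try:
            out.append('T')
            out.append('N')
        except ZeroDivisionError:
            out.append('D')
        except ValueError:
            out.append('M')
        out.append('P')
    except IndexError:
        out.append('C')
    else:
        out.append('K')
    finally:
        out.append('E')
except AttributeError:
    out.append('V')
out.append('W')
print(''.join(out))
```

Execution trace: 'T' (inner try body) → 'N' (inner try body, no exception) → 'P' (try body, no exception) → 'K' (else) → 'E' (finally) → 'W' (after the try/except). Output: TNPKEW

Answer: TNPKEW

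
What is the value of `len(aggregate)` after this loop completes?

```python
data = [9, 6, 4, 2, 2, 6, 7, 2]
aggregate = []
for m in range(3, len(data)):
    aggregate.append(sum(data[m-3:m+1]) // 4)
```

Number of 4-element averages
`aggregate` takes the values: [] → [5] → [5, 3] → [5, 3, 3] → [5, 3, 3, 4] → [5, 3, 3, 4, 4]
So `len(aggregate)` = 5

Answer: 5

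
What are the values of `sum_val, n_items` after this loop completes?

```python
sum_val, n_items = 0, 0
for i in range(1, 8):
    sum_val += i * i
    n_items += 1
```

Sum of squares and count
`sum_val, n_items` takes the values: (0, 0) → (1, 0) → (1, 1) → (5, 1) → (5, 2) → (14, 2) → (14, 3) → (30, 3) → (30, 4) → (55, 4) → (55, 5) → (91, 5) → (91, 6) → (140, 6) → (140, 7)

Answer: 140, 7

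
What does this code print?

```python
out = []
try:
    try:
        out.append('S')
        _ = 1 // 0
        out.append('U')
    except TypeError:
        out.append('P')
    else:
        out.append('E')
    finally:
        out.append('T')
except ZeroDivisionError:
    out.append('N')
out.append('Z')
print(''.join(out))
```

Execution trace: 'S' (try body) → 'T' (finally) → 'N' (outer except ZeroDivisionError) → 'Z' (after the try/except). Output: STNZ

Answer: STNZ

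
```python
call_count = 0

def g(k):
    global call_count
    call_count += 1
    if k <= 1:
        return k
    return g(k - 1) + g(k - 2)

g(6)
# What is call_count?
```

Calls(k) = 1 + Calls(k-1) + Calls(k-2); Calls(0)=Calls(1)=1. For k=6 this gives 25.

Answer: 25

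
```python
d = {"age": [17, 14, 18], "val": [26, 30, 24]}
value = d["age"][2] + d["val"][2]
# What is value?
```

Trace:
`d = {"age": [17, 14, 18], "val": [26, 30, 24]}` → d = {'age': [17, 14, 18], 'val': [26, 30, 24]}
`value = d["age"][2] + d["val"][2]` → value = 42
So value = 42

Answer: 42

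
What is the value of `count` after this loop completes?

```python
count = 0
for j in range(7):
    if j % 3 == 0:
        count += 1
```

Count numbers divisible by 3 in range(7)
`count` takes the values: 0 → 1 → 2 → 3

Answer: 3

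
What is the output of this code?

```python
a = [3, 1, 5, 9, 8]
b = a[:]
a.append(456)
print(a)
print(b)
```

Key concept: slice [:] creates copy.
Step by step:
`a = [3, 1, 5, 9, 8]` → a = [3, 1, 5, 9, 8]
`b = a[:]` → b = [3, 1, 5, 9, 8]
`a.append(456)` → a = [3, 1, 5, 9, 8, 456]
`print(a)` → prints [3, 1, 5, 9, 8, 456]
`print(b)` → prints [3, 1, 5, 9, 8]

Answer:
[3, 1, 5, 9, 8, 456]
[3, 1, 5, 9, 8]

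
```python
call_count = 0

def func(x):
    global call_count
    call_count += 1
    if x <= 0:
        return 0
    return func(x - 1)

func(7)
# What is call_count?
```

Linear recursion stepping by 1: 8 calls from x=7 down to ≤0.

Answer: 8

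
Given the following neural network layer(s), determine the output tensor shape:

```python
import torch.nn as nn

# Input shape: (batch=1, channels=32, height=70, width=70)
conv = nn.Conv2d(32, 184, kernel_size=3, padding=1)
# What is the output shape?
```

Input: (1, 32, 70, 70) -> Output: (1, 184, 70, 70)

Answer: (1, 184, 70, 70)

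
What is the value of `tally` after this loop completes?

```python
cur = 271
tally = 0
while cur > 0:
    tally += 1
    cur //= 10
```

Count digits by repeated division by 10
`tally` takes the values: 0 → 1 → 2 → 3

Answer: 3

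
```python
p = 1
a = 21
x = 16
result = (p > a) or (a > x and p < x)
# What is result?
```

Trace:
`p = 1` → p = 1
`a = 21` → a = 21
`x = 16` → x = 16
`result = (p > a) or (a > x and p < x)` → result = True
So result = True

Answer: True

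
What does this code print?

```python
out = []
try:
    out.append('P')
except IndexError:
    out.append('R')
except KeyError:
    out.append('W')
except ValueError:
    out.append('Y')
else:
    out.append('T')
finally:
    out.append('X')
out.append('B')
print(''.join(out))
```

Execution trace: 'P' (try body, no exception) → 'T' (else) → 'X' (finally) → 'B' (after the try/except). Output: PTXB

Answer: PTXB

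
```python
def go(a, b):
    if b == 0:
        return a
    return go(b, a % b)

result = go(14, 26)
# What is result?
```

go(14, 26) -> go(26, 14) -> go(14, 12) -> go(12, 2) -> go(2, 0) -> 2

Answer: 2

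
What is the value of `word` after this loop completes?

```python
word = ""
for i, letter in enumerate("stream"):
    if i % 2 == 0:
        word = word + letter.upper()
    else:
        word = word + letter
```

Uppercase even positions in 'stream'
`word` takes the values: "" → "S" → "St" → "StR" → "StRe" → "StReA" → "StReAm"

Answer: "StReAm"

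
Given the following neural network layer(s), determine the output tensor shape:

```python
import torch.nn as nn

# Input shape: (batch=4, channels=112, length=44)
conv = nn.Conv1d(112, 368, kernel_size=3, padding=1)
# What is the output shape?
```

Input: (4, 112, 44) -> Output: (4, 368, 44)

Answer: (4, 368, 44)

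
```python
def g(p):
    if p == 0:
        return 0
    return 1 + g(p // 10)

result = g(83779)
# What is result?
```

Count of digits of 83779: 5

Answer: 5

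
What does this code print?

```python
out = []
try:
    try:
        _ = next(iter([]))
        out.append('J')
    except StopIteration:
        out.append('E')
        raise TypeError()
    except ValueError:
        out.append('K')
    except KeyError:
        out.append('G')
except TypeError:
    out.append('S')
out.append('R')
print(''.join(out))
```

Execution trace: 'E' (inner except StopIteration) → 'S' (outer except TypeError) → 'R' (after the try/except). Output: ESR

Answer: ESR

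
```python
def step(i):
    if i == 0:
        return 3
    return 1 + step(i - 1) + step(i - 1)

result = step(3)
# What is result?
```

step(i) = 1 + 2·step(i-1), step(0)=3. Closed form: (3+1)·2^3 - 1 = 31.

Answer: 31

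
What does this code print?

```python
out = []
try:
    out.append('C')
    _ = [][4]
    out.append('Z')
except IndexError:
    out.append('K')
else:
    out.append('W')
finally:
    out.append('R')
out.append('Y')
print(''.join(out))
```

Execution trace: 'C' (try body) → 'K' (except IndexError) → 'R' (finally) → 'Y' (after the try/except). Output: CKRY

Answer: CKRY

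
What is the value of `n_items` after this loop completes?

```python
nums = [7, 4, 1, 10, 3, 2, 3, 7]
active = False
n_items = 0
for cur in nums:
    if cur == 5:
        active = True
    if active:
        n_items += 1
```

Count elements after first 5 in [7, 4, 1, 10, 3, 2, 3, 7]
`n_items` takes the values: 0

Answer: 0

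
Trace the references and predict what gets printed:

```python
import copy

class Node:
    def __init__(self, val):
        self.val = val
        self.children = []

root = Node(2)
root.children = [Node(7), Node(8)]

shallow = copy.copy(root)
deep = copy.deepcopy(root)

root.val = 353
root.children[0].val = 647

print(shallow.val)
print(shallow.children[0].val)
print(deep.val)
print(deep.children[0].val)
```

Key concept: deep copy with custom objects.
Step by step:
`root = Node(2)` → root = Node(val=2, children=[])
`root.children = [Node(7), Node(8)]` → root = Node(val=2, children=[Node(val=7, children=[]), Node(val=8, children=[])])
`shallow = copy.copy(root)` → shallow = Node(val=2, children=[Node(val=7, children=[]), Node(val=8, children=[])])
`deep = copy.deepcopy(root)` → deep = Node(val=2, children=[Node(val=7, children=[]), Node(val=8, children=[])])
`root.val = 353` → root = Node(val=353, children=[Node(val=7, children=[]), Node(val=8, children=[])])
`root.children[0].val = 647` → root = Node(val=353, children=[Node(val=647, children=[]), Node(val=8, children=[])]); shallow = Node(val=2, children=[Node(val=647, children=[]), Node(val=8, children=[])])
`print(shallow.val)` → prints 2
`print(shallow.children[0].val)` → prints 647
`print(deep.val)` → prints 2
`print(deep.children[0].val)` → prints 7

Answer:
2
647
2
7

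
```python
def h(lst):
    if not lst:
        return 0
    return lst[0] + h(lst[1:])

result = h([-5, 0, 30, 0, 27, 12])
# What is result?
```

(-5) + 0 + 30 + 0 + 27 + 12 + 0 = 64

Answer: 64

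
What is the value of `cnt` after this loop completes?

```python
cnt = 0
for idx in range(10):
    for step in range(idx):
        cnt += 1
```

Triangle number: 0+1+2+...+9
`cnt` takes the values: 0 → 1 → 2 → 3 → 4 → 5 → 6 → 7 → 8 → 9 → 10 → 11 → 12 → 13 → 14 → 15 → 16 → 17 → 18 → 19 → 20 → 21 → 22 → 23 → 24 → 25 → 26 → 27 → 28 → 29 → … → 41 → 42 → 43 → 44 → 45

Answer: 45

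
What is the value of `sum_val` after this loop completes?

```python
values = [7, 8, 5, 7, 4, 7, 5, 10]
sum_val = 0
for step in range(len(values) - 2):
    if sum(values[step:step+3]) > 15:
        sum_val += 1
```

Count windows with sum > 15
`sum_val` takes the values: 0 → 1 → 2 → 3 → 4 → 5 → 6

Answer: 6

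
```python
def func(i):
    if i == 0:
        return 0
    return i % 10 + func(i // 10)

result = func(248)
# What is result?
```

Sum of digits of 248: 8 + 4 + 2 = 14

Answer: 14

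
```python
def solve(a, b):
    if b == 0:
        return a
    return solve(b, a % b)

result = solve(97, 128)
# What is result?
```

solve(97, 128) -> solve(128, 97) -> solve(97, 31) -> solve(31, 4) -> solve(4, 3) -> solve(3, 1) -> solve(1, 0) -> 1

Answer: 1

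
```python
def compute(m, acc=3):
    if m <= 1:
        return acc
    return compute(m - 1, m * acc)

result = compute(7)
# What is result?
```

Accumulator trace (n, acc): (7, 3) -> (6, 21) -> (5, 126) -> (4, 630) -> (3, 2520) -> (2, 7560) -> (1, 15120) -> return 15120

Answer: 15120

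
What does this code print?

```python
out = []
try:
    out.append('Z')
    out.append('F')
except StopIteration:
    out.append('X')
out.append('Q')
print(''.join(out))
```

Execution trace: 'Z' (try body) → 'F' (try body, no exception) → 'Q' (after the try/except). Output: ZFQ

Answer: ZFQ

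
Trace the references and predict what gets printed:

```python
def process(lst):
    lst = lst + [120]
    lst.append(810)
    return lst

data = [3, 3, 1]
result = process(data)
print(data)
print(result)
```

Key concept: rebinding parameter vs mutation.
Step by step:
`data = [3, 3, 1]` → data = [3, 3, 1]
`result = process(data)` → result = [3, 3, 1, 120, 810]
`print(data)` → prints [3, 3, 1]
`print(result)` → prints [3, 3, 1, 120, 810]

Answer:
[3, 3, 1]
[3, 3, 1, 120, 810]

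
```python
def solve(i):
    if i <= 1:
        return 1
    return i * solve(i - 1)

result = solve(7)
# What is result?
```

solve(7) = 7 * 6 * 5 * 4 * 3 * 2 * 1 = 5040

Answer: 5040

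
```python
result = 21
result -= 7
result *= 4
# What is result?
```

Trace:
`result = 21` → result = 21
`result -= 7` → result = 14
`result *= 4` → result = 56
So result = 56

Answer: 56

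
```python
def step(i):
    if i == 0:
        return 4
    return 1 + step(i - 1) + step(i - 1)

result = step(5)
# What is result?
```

step(i) = 1 + 2·step(i-1), step(0)=4. Closed form: (4+1)·2^5 - 1 = 159.

Answer: 159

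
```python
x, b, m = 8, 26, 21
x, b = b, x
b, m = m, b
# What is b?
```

Trace:
`x, b, m = 8, 26, 21` → x = 8; b = 26; m = 21
`x, b = b, x` → x = 26; b = 8
`b, m = m, b` → b = 21; m = 8
So b = 21

Answer: 21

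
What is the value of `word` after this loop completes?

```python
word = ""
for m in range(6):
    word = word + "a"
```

Repeat 'a' 6 times
`word` takes the values: "" → "a" → "aa" → "aaa" → "aaaa" → "aaaaa" → "aaaaaa"

Answer: "aaaaaa"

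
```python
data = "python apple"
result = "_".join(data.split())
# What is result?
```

Trace:
`data = "python apple"` → data = 'python apple'
`result = "_".join(data.split())` → result = 'python_apple'
So result = 'python_apple'

Answer: 'python_apple'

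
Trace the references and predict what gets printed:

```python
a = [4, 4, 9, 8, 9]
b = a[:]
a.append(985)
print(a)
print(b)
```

Key concept: slice [:] creates copy.
Step by step:
`a = [4, 4, 9, 8, 9]` → a = [4, 4, 9, 8, 9]
`b = a[:]` → b = [4, 4, 9, 8, 9]
`a.append(985)` → a = [4, 4, 9, 8, 9, 985]
`print(a)` → prints [4, 4, 9, 8, 9, 985]
`print(b)` → prints [4, 4, 9, 8, 9]

Answer:
[4, 4, 9, 8, 9, 985]
[4, 4, 9, 8, 9]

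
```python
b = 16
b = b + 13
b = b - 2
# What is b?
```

Trace:
`b = 16` → b = 16
`b = b + 13` → b = 29
`b = b - 2` → b = 27
So b = 27

Answer: 27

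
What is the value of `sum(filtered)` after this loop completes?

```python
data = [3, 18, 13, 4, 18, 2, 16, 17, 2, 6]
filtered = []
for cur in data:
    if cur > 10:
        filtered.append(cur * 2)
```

Sum of doubled values > 10
`filtered` takes the values: [] → [36] → [36, 26] → [36, 26, 36] → [36, 26, 36, 32] → [36, 26, 36, 32, 34]
So `sum(filtered)` = 164

Answer: 164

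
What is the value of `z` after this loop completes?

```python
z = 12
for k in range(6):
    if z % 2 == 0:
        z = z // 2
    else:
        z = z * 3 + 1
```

Collatz-style transformation from 12
`z` takes the values: 12 → 6 → 3 → 10 → 5 → 16 → 8

Answer: 8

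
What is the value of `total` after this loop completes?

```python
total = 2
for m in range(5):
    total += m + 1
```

Start at 2, add 1 to 5 = 17
`total` takes the values: 2 → 3 → 5 → 8 → 12 → 17

Answer: 17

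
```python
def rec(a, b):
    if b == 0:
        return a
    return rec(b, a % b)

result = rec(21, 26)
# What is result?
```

rec(21, 26) -> rec(26, 21) -> rec(21, 5) -> rec(5, 1) -> rec(1, 0) -> 1

Answer: 1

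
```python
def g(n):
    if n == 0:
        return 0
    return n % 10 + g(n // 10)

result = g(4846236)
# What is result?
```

Sum of digits of 4846236: 6 + 3 + 2 + 6 + 4 + 8 + 4 = 33

Answer: 33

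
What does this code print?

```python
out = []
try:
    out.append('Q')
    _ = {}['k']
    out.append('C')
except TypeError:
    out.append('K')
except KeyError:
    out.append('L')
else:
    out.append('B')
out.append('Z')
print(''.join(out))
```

Execution trace: 'Q' (try body) → 'L' (except KeyError) → 'Z' (after the try/except). Output: QLZ

Answer: QLZ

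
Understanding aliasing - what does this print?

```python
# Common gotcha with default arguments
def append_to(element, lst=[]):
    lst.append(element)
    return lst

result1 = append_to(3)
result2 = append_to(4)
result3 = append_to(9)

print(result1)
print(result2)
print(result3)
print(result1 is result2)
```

Key concept: mutable default argument gotcha.
Step by step:
`result1 = append_to(3)` → result1 = [3]
`result2 = append_to(4)` → result1 = [3, 4] (same object as result2); result2 = [3, 4] (same object as result1)
`result3 = append_to(9)` → result1 = [3, 4, 9] (same object as result2, result3); result2 = [3, 4, 9] (same object as result1, result3); result3 = [3, 4, 9] (same object as result1, result2)
`print(result1)` → prints [3, 4, 9]
`print(result2)` → prints [3, 4, 9]
`print(result3)` → prints [3, 4, 9]
`print(result1 is result2)` → prints True

Answer:
[3, 4, 9]
[3, 4, 9]
[3, 4, 9]
True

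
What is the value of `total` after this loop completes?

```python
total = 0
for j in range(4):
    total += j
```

Sum of 0 to 3 = 6
`total` takes the values: 0 → 1 → 3 → 6

Answer: 6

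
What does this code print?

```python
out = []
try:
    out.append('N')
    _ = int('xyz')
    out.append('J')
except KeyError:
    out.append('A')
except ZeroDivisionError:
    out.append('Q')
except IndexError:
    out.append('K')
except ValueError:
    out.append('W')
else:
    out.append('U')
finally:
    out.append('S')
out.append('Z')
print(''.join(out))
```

Execution trace: 'N' (try body) → 'W' (except ValueError) → 'S' (finally) → 'Z' (after the try/except). Output: NWSZ

Answer: NWSZ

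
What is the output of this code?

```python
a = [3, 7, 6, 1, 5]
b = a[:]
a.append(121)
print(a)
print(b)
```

Key concept: slice [:] creates copy.
Step by step:
`a = [3, 7, 6, 1, 5]` → a = [3, 7, 6, 1, 5]
`b = a[:]` → b = [3, 7, 6, 1, 5]
`a.append(121)` → a = [3, 7, 6, 1, 5, 121]
`print(a)` → prints [3, 7, 6, 1, 5, 121]
`print(b)` → prints [3, 7, 6, 1, 5]

Answer:
[3, 7, 6, 1, 5, 121]
[3, 7, 6, 1, 5]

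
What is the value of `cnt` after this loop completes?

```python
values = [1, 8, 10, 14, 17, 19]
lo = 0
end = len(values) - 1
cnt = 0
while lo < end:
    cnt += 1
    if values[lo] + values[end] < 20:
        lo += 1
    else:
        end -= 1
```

Steps to find pair summing to 20
`cnt` takes the values: 0 → 1 → 2 → 3 → 4 → 5

Answer: 5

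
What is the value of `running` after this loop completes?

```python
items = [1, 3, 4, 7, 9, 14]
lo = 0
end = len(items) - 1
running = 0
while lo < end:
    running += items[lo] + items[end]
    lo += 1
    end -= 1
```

Sum of pairs from ends
`running` takes the values: 0 → 15 → 27 → 38

Answer: 38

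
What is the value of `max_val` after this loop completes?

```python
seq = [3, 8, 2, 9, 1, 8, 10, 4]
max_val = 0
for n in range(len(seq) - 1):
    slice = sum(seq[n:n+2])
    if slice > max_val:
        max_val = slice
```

Max sum of 2-element window in [3, 8, 2, 9, 1, 8, 10, 4]
`max_val` takes the values: 0 → 11 → 18

Answer: 18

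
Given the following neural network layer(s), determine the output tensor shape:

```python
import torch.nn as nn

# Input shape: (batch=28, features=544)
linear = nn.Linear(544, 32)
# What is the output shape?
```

Input: (28, 544) -> Output: (28, 32)

Answer: (28, 32)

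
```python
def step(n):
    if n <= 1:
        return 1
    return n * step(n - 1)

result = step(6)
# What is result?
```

step(6) = 6 * 5 * 4 * 3 * 2 * 1 = 720

Answer: 720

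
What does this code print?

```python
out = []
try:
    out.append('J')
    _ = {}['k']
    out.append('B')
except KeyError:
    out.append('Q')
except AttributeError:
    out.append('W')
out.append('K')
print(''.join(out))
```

Execution trace: 'J' (try body) → 'Q' (except KeyError) → 'K' (after the try/except). Output: JQK

Answer: JQK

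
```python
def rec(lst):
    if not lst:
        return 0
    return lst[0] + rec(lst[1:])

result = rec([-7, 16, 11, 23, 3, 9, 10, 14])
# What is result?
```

(-7) + 16 + 11 + 23 + 3 + 9 + 10 + 14 + 0 = 79

Answer: 79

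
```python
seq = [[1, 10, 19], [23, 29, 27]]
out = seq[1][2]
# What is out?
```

Trace:
`seq = [[1, 10, 19], [23, 29, 27]]` → seq = [[1, 10, 19], [23, 29, 27]]
`out = seq[1][2]` → out = 27
So out = 27

Answer: 27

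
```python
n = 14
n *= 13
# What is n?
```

Trace:
`n = 14` → n = 14
`n *= 13` → n = 182
So n = 182

Answer: 182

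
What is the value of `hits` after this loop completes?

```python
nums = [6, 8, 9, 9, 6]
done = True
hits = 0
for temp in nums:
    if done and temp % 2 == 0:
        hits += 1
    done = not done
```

Count even values at even positions
`hits` takes the values: 0 → 1 → 2

Answer: 2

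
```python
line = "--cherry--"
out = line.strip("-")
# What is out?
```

Trace:
`line = "--cherry--"` → line = '--cherry--'
`out = line.strip("-")` → out = 'cherry'
So out = 'cherry'

Answer: 'cherry'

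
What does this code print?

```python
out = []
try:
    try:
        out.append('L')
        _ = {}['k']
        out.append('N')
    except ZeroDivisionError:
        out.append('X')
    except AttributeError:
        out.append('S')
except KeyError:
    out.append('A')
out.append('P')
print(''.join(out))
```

Execution trace: 'L' (try body) → 'A' (outer except KeyError) → 'P' (after the try/except). Output: LAP

Answer: LAP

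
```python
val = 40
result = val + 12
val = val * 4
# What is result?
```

Trace:
`val = 40` → val = 40
`result = val + 12` → result = 52
`val = val * 4` → val = 160
So result = 52

Answer: 52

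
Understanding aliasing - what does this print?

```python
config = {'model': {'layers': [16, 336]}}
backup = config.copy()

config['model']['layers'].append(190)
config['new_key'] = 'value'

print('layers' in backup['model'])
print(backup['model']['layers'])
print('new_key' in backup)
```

Key concept: shallow copy gotcha with nested dict.
Step by step:
`config = {'model': {'layers': [16, 336]}}` → config = {'model': {'layers': [16, 336]}}
`backup = config.copy()` → backup = {'model': {'layers': [16, 336]}}
`config['model']['layers'].append(190)` → config = {'model': {'layers': [16, 336, 190]}}; backup = {'model': {'layers': [16, 336, 190]}}
`config['new_key'] = 'value'` → config = {'model': {'layers': [16, 336, 190]}, 'new_key': 'value'}
`print('layers' in backup['model'])` → prints True
`print(backup['model']['layers'])` → prints [16, 336, 190]
`print('new_key' in backup)` → prints False

Answer:
True
[16, 336, 190]
False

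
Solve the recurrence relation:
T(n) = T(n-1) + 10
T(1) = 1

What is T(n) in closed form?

Unrolling: T(n) = T(1) + 10·(n-1) = 1 + 10(n-1) = 10n - 9.

Answer: T(n) = 10n - 9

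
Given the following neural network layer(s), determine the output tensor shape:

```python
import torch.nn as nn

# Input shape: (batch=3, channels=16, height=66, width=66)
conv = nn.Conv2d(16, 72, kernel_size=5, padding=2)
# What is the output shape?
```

Input: (3, 16, 66, 66) -> Output: (3, 72, 66, 66)

Answer: (3, 72, 66, 66)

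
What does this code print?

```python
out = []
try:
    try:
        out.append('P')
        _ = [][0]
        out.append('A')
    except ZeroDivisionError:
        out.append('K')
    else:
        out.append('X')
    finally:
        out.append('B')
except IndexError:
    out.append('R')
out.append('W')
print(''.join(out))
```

Execution trace: 'P' (try body) → 'B' (finally) → 'R' (outer except IndexError) → 'W' (after the try/except). Output: PBRW

Answer: PBRW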